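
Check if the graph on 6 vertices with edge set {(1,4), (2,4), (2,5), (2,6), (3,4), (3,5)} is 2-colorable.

Step 1: Attempt 2-coloring using BFS:
  Start at vertex 1, assign color 0
  Color vertex 4 with color 1 (neighbor of 1)
  Color vertex 2 with color 0 (neighbor of 4)
  Color vertex 3 with color 0 (neighbor of 4)
  Color vertex 5 with color 1 (neighbor of 2)
  Color vertex 6 with color 1 (neighbor of 2)

Step 2: 2-coloring succeeded. No conflicts found.
  Set A (color 0): {1, 2, 3}
  Set B (color 1): {4, 5, 6}

The graph is bipartite with partition {1, 2, 3}, {4, 5, 6}.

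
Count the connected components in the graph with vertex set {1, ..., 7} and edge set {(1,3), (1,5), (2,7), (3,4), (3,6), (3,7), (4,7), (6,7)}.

Step 1: Build adjacency list from edges:
  1: 3, 5
  2: 7
  3: 1, 4, 6, 7
  4: 3, 7
  5: 1
  6: 3, 7
  7: 2, 3, 4, 6

Step 2: Run BFS/DFS from vertex 1:
  Visited: {1, 3, 5, 4, 6, 7, 2}
  Reached 7 of 7 vertices

Step 3: All 7 vertices reached from vertex 1, so the graph is connected.
Number of connected components: 1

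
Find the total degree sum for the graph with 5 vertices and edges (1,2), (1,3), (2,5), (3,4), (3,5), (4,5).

Step 1: Count edges incident to each vertex:
  deg(1) = 2 (neighbors: 2, 3)
  deg(2) = 2 (neighbors: 1, 5)
  deg(3) = 3 (neighbors: 1, 4, 5)
  deg(4) = 2 (neighbors: 3, 5)
  deg(5) = 3 (neighbors: 2, 3, 4)

Step 2: Sum all degrees:
  2 + 2 + 3 + 2 + 3 = 12

Verification: sum of degrees = 2 * |E| = 2 * 6 = 12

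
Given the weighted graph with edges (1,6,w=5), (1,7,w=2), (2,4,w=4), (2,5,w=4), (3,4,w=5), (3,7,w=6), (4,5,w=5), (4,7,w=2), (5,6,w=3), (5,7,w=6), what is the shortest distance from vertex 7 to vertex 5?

Step 1: Build adjacency list with weights:
  1: 6(w=5), 7(w=2)
  2: 4(w=4), 5(w=4)
  3: 4(w=5), 7(w=6)
  4: 2(w=4), 3(w=5), 5(w=5), 7(w=2)
  5: 2(w=4), 4(w=5), 6(w=3), 7(w=6)
  6: 1(w=5), 5(w=3)
  7: 1(w=2), 3(w=6), 4(w=2), 5(w=6)

Step 2: Apply Dijkstra's algorithm from vertex 7:
  Visit vertex 7 (distance=0)
    Update dist[1] = 2
    Update dist[3] = 6
    Update dist[4] = 2
    Update dist[5] = 6
  Visit vertex 1 (distance=2)
    Update dist[6] = 7
  Visit vertex 4 (distance=2)
    Update dist[2] = 6
  Visit vertex 2 (distance=6)
  Visit vertex 3 (distance=6)
  Visit vertex 5 (distance=6)

Step 3: Shortest path: 7 -> 5
Total weight: 6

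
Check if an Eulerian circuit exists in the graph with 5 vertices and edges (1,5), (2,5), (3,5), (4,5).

Step 1: Find the degree of each vertex:
  deg(1) = 1
  deg(2) = 1
  deg(3) = 1
  deg(4) = 1
  deg(5) = 4

Step 2: Count vertices with odd degree:
  Odd-degree vertices: 1, 2, 3, 4 (4 total)

Step 3: Apply Euler's theorem:
  - Eulerian circuit exists iff graph is connected and all vertices have even degree
  - Eulerian path exists iff graph is connected and has 0 or 2 odd-degree vertices

Graph has 4 odd-degree vertices (need 0 or 2).
Neither Eulerian path nor Eulerian circuit exists.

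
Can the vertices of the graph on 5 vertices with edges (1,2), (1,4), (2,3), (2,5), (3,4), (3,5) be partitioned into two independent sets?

Step 1: Attempt 2-coloring using BFS:
  Start at vertex 1, assign color 0
  Color vertex 2 with color 1 (neighbor of 1)
  Color vertex 4 with color 1 (neighbor of 1)
  Color vertex 3 with color 0 (neighbor of 2)
  Color vertex 5 with color 0 (neighbor of 2)

Step 2: Conflict found! Vertices 3 and 5 are adjacent but have the same color.
This means the graph contains an odd cycle.

The graph is NOT bipartite.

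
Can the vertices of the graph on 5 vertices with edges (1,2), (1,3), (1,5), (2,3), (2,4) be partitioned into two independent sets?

Step 1: Attempt 2-coloring using BFS:
  Start at vertex 1, assign color 0
  Color vertex 2 with color 1 (neighbor of 1)
  Color vertex 3 with color 1 (neighbor of 1)
  Color vertex 5 with color 1 (neighbor of 1)

Step 2: Conflict found! Vertices 2 and 3 are adjacent but have the same color.
This means the graph contains an odd cycle.

The graph is NOT bipartite.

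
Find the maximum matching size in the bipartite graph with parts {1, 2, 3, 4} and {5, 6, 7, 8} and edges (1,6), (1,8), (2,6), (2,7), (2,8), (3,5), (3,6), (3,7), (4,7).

Step 1: List the neighbors of each left vertex:
  1: 6, 8
  2: 6, 7, 8
  3: 5, 6, 7
  4: 7

Step 2: Greedily match left vertices, then look for augmenting paths:
  Match 1 -- 6
  Match 2 -- 8
  Match 3 -- 5
  Match 4 -- 7
  No augmenting path remains.

Step 3: Verify this is maximum:
  Matching size 4 = min(|L|, |R|) = min(4, 4), which is an upper bound, so this matching is maximum.

Maximum matching: {(1,6), (2,8), (3,5), (4,7)}
Size: 4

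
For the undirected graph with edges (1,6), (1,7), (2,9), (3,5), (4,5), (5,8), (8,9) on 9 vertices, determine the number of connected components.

Step 1: Build adjacency list from edges:
  1: 6, 7
  2: 9
  3: 5
  4: 5
  5: 3, 4, 8
  6: 1
  7: 1
  8: 5, 9
  9: 2, 8

Step 2: Run BFS/DFS from vertex 1:
  Visited: {1, 6, 7}
  Reached 3 of 9 vertices

Step 3: Only 3 of 9 vertices reached. Graph is disconnected.
Connected components: {1, 6, 7}, {2, 3, 4, 5, 8, 9}
Number of connected components: 2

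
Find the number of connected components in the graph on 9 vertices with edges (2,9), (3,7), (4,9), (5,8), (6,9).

Step 1: Build adjacency list from edges:
  1: (none)
  2: 9
  3: 7
  4: 9
  5: 8
  6: 9
  7: 3
  8: 5
  9: 2, 4, 6

Step 2: Run BFS/DFS from vertex 1:
  Visited: {1}
  Reached 1 of 9 vertices

Step 3: Only 1 of 9 vertices reached. Graph is disconnected.
Connected components: {1}, {2, 4, 6, 9}, {3, 7}, {5, 8}
Number of connected components: 4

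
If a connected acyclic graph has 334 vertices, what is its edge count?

A tree on n vertices always has exactly n - 1 edges.
For n = 334: edges = 334 - 1 = 333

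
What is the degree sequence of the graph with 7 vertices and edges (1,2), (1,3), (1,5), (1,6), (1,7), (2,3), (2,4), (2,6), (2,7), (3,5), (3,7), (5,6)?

Step 1: Count edges incident to each vertex:
  deg(1) = 5 (neighbors: 2, 3, 5, 6, 7)
  deg(2) = 5 (neighbors: 1, 3, 4, 6, 7)
  deg(3) = 4 (neighbors: 1, 2, 5, 7)
  deg(4) = 1 (neighbors: 2)
  deg(5) = 3 (neighbors: 1, 3, 6)
  deg(6) = 3 (neighbors: 1, 2, 5)
  deg(7) = 3 (neighbors: 1, 2, 3)

Step 2: Sort degrees in non-increasing order:
  Degrees: [5, 5, 4, 1, 3, 3, 3] -> sorted: [5, 5, 4, 3, 3, 3, 1]

Degree sequence: [5, 5, 4, 3, 3, 3, 1]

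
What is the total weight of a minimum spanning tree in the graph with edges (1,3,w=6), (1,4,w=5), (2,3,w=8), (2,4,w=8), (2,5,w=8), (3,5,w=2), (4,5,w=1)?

Apply Kruskal's algorithm (sort edges by weight, add if no cycle):

Sorted edges by weight:
  (4,5) w=1
  (3,5) w=2
  (1,4) w=5
  (1,3) w=6
  (2,5) w=8
  (2,3) w=8
  (2,4) w=8

Add edge (4,5) w=1 -- no cycle. Running total: 1
Add edge (3,5) w=2 -- no cycle. Running total: 3
Add edge (1,4) w=5 -- no cycle. Running total: 8
Skip edge (1,3) w=6 -- would create cycle
Add edge (2,5) w=8 -- no cycle. Running total: 16

MST edges: (4,5,w=1), (3,5,w=2), (1,4,w=5), (2,5,w=8)
Total MST weight: 1 + 2 + 5 + 8 = 16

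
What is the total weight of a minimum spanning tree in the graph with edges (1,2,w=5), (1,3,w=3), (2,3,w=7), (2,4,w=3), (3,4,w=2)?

Apply Kruskal's algorithm (sort edges by weight, add if no cycle):

Sorted edges by weight:
  (3,4) w=2
  (1,3) w=3
  (2,4) w=3
  (1,2) w=5
  (2,3) w=7

Add edge (3,4) w=2 -- no cycle. Running total: 2
Add edge (1,3) w=3 -- no cycle. Running total: 5
Add edge (2,4) w=3 -- no cycle. Running total: 8

MST edges: (3,4,w=2), (1,3,w=3), (2,4,w=3)
Total MST weight: 2 + 3 + 3 = 8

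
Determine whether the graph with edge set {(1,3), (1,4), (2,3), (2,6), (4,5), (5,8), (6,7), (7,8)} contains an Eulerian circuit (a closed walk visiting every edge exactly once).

Step 1: Find the degree of each vertex:
  deg(1) = 2
  deg(2) = 2
  deg(3) = 2
  deg(4) = 2
  deg(5) = 2
  deg(6) = 2
  deg(7) = 2
  deg(8) = 2

Step 2: Count vertices with odd degree:
  All vertices have even degree (0 odd-degree vertices)

Step 3: Apply Euler's theorem:
  - Eulerian circuit exists iff graph is connected and all vertices have even degree
  - Eulerian path exists iff graph is connected and has 0 or 2 odd-degree vertices

Graph is connected with 0 odd-degree vertices.
Both Eulerian circuit and Eulerian path exist.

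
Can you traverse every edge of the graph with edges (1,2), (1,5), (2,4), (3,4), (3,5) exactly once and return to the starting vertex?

Step 1: Find the degree of each vertex:
  deg(1) = 2
  deg(2) = 2
  deg(3) = 2
  deg(4) = 2
  deg(5) = 2

Step 2: Count vertices with odd degree:
  All vertices have even degree (0 odd-degree vertices)

Step 3: Apply Euler's theorem:
  - Eulerian circuit exists iff graph is connected and all vertices have even degree
  - Eulerian path exists iff graph is connected and has 0 or 2 odd-degree vertices

Graph is connected with 0 odd-degree vertices.
Both Eulerian circuit and Eulerian path exist.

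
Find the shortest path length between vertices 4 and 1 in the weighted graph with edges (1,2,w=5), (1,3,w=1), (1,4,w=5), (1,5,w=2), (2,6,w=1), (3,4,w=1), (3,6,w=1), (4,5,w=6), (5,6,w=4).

Step 1: Build adjacency list with weights:
  1: 2(w=5), 3(w=1), 4(w=5), 5(w=2)
  2: 1(w=5), 6(w=1)
  3: 1(w=1), 4(w=1), 6(w=1)
  4: 1(w=5), 3(w=1), 5(w=6)
  5: 1(w=2), 4(w=6), 6(w=4)
  6: 2(w=1), 3(w=1), 5(w=4)

Step 2: Apply Dijkstra's algorithm from vertex 4:
  Visit vertex 4 (distance=0)
    Update dist[1] = 5
    Update dist[3] = 1
    Update dist[5] = 6
  Visit vertex 3 (distance=1)
    Update dist[1] = 2
    Update dist[6] = 2
  Visit vertex 1 (distance=2)
    Update dist[2] = 7
    Update dist[5] = 4

Step 3: Shortest path: 4 -> 3 -> 1
Total weight: 1 + 1 = 2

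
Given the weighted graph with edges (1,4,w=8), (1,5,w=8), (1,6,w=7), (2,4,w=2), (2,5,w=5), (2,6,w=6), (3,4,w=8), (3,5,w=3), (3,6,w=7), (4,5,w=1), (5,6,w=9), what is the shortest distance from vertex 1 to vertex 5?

Step 1: Build adjacency list with weights:
  1: 4(w=8), 5(w=8), 6(w=7)
  2: 4(w=2), 5(w=5), 6(w=6)
  3: 4(w=8), 5(w=3), 6(w=7)
  4: 1(w=8), 2(w=2), 3(w=8), 5(w=1)
  5: 1(w=8), 2(w=5), 3(w=3), 4(w=1), 6(w=9)
  6: 1(w=7), 2(w=6), 3(w=7), 5(w=9)

Step 2: Apply Dijkstra's algorithm from vertex 1:
  Visit vertex 1 (distance=0)
    Update dist[4] = 8
    Update dist[5] = 8
    Update dist[6] = 7
  Visit vertex 6 (distance=7)
    Update dist[2] = 13
    Update dist[3] = 14
  Visit vertex 4 (distance=8)
    Update dist[2] = 10
  Visit vertex 5 (distance=8)
    Update dist[3] = 11

Step 3: Shortest path: 1 -> 5
Total weight: 8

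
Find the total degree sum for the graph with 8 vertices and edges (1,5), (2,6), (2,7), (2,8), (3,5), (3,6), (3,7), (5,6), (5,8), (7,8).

Step 1: Count edges incident to each vertex:
  deg(1) = 1 (neighbors: 5)
  deg(2) = 3 (neighbors: 6, 7, 8)
  deg(3) = 3 (neighbors: 5, 6, 7)
  deg(4) = 0 (neighbors: none)
  deg(5) = 4 (neighbors: 1, 3, 6, 8)
  deg(6) = 3 (neighbors: 2, 3, 5)
  deg(7) = 3 (neighbors: 2, 3, 8)
  deg(8) = 3 (neighbors: 2, 5, 7)

Step 2: Sum all degrees:
  1 + 3 + 3 + 0 + 4 + 3 + 3 + 3 = 20

Verification: sum of degrees = 2 * |E| = 2 * 10 = 20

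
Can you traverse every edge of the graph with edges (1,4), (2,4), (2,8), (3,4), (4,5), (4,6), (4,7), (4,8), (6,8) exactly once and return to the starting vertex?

Step 1: Find the degree of each vertex:
  deg(1) = 1
  deg(2) = 2
  deg(3) = 1
  deg(4) = 7
  deg(5) = 1
  deg(6) = 2
  deg(7) = 1
  deg(8) = 3

Step 2: Count vertices with odd degree:
  Odd-degree vertices: 1, 3, 4, 5, 7, 8 (6 total)

Step 3: Apply Euler's theorem:
  - Eulerian circuit exists iff graph is connected and all vertices have even degree
  - Eulerian path exists iff graph is connected and has 0 or 2 odd-degree vertices

Graph has 6 odd-degree vertices (need 0 or 2).
Neither Eulerian path nor Eulerian circuit exists.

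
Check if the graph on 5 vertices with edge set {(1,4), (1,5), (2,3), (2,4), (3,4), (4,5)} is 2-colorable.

Step 1: Attempt 2-coloring using BFS:
  Start at vertex 1, assign color 0
  Color vertex 4 with color 1 (neighbor of 1)
  Color vertex 5 with color 1 (neighbor of 1)
  Color vertex 2 with color 0 (neighbor of 4)
  Color vertex 3 with color 0 (neighbor of 4)

Step 2: Conflict found! Vertices 4 and 5 are adjacent but have the same color.
This means the graph contains an odd cycle.

The graph is NOT bipartite.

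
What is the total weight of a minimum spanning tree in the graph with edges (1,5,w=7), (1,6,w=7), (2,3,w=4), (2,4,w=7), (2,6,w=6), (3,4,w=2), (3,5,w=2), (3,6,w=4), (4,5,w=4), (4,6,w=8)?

Apply Kruskal's algorithm (sort edges by weight, add if no cycle):

Sorted edges by weight:
  (3,5) w=2
  (3,4) w=2
  (2,3) w=4
  (3,6) w=4
  (4,5) w=4
  (2,6) w=6
  (1,5) w=7
  (1,6) w=7
  (2,4) w=7
  (4,6) w=8

Add edge (3,5) w=2 -- no cycle. Running total: 2
Add edge (3,4) w=2 -- no cycle. Running total: 4
Add edge (2,3) w=4 -- no cycle. Running total: 8
Add edge (3,6) w=4 -- no cycle. Running total: 12
Skip edge (4,5) w=4 -- would create cycle
Skip edge (2,6) w=6 -- would create cycle
Add edge (1,5) w=7 -- no cycle. Running total: 19

MST edges: (3,5,w=2), (3,4,w=2), (2,3,w=4), (3,6,w=4), (1,5,w=7)
Total MST weight: 2 + 2 + 4 + 4 + 7 = 19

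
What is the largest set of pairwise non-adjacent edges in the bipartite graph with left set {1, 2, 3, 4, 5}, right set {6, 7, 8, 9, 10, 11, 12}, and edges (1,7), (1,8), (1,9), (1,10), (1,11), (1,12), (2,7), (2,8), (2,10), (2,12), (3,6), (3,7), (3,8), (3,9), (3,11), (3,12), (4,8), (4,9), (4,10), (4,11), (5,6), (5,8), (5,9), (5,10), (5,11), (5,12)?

Step 1: List the neighbors of each left vertex:
  1: 7, 8, 9, 10, 11, 12
  2: 7, 8, 10, 12
  3: 6, 7, 8, 9, 11, 12
  4: 8, 9, 10, 11
  5: 6, 8, 9, 10, 11, 12

Step 2: Greedily match left vertices, then look for augmenting paths:
  Match 1 -- 7
  Match 2 -- 8
  Match 3 -- 6
  Match 4 -- 9
  Match 5 -- 10
  No augmenting path remains.

Step 3: Verify this is maximum:
  Matching size 5 = min(|L|, |R|) = min(5, 7), which is an upper bound, so this matching is maximum.

Maximum matching: {(1,7), (2,8), (3,6), (4,9), (5,10)}
Size: 5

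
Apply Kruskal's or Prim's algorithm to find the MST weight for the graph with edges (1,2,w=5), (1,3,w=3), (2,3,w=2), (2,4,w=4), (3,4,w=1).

Apply Kruskal's algorithm (sort edges by weight, add if no cycle):

Sorted edges by weight:
  (3,4) w=1
  (2,3) w=2
  (1,3) w=3
  (2,4) w=4
  (1,2) w=5

Add edge (3,4) w=1 -- no cycle. Running total: 1
Add edge (2,3) w=2 -- no cycle. Running total: 3
Add edge (1,3) w=3 -- no cycle. Running total: 6

MST edges: (3,4,w=1), (2,3,w=2), (1,3,w=3)
Total MST weight: 1 + 2 + 3 = 6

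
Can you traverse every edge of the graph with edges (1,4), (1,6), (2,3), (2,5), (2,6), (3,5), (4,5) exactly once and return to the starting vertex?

Step 1: Find the degree of each vertex:
  deg(1) = 2
  deg(2) = 3
  deg(3) = 2
  deg(4) = 2
  deg(5) = 3
  deg(6) = 2

Step 2: Count vertices with odd degree:
  Odd-degree vertices: 2, 5 (2 total)

Step 3: Apply Euler's theorem:
  - Eulerian circuit exists iff graph is connected and all vertices have even degree
  - Eulerian path exists iff graph is connected and has 0 or 2 odd-degree vertices

Graph is connected with exactly 2 odd-degree vertices (2, 5).
Eulerian path exists (starting and ending at the odd-degree vertices), but no Eulerian circuit.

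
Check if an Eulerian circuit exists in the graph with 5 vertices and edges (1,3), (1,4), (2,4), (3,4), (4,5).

Step 1: Find the degree of each vertex:
  deg(1) = 2
  deg(2) = 1
  deg(3) = 2
  deg(4) = 4
  deg(5) = 1

Step 2: Count vertices with odd degree:
  Odd-degree vertices: 2, 5 (2 total)

Step 3: Apply Euler's theorem:
  - Eulerian circuit exists iff graph is connected and all vertices have even degree
  - Eulerian path exists iff graph is connected and has 0 or 2 odd-degree vertices

Graph is connected with exactly 2 odd-degree vertices (2, 5).
Eulerian path exists (starting and ending at the odd-degree vertices), but no Eulerian circuit.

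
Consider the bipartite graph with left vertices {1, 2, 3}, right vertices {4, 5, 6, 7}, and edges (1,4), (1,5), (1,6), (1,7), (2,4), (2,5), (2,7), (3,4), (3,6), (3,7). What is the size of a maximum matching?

Step 1: List the neighbors of each left vertex:
  1: 4, 5, 6, 7
  2: 4, 5, 7
  3: 4, 6, 7

Step 2: Greedily match left vertices, then look for augmenting paths:
  Match 1 -- 4
  Match 2 -- 5
  Match 3 -- 6
  No augmenting path remains.

Step 3: Verify this is maximum:
  Matching size 3 = min(|L|, |R|) = min(3, 4), which is an upper bound, so this matching is maximum.

Maximum matching: {(1,4), (2,5), (3,6)}
Size: 3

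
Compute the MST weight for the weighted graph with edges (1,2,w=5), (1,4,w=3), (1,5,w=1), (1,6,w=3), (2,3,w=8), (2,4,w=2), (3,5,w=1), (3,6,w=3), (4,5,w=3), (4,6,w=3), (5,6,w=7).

Apply Kruskal's algorithm (sort edges by weight, add if no cycle):

Sorted edges by weight:
  (1,5) w=1
  (3,5) w=1
  (2,4) w=2
  (1,6) w=3
  (1,4) w=3
  (3,6) w=3
  (4,6) w=3
  (4,5) w=3
  (1,2) w=5
  (5,6) w=7
  (2,3) w=8

Add edge (1,5) w=1 -- no cycle. Running total: 1
Add edge (3,5) w=1 -- no cycle. Running total: 2
Add edge (2,4) w=2 -- no cycle. Running total: 4
Add edge (1,6) w=3 -- no cycle. Running total: 7
Add edge (1,4) w=3 -- no cycle. Running total: 10

MST edges: (1,5,w=1), (3,5,w=1), (2,4,w=2), (1,6,w=3), (1,4,w=3)
Total MST weight: 1 + 1 + 2 + 3 + 3 = 10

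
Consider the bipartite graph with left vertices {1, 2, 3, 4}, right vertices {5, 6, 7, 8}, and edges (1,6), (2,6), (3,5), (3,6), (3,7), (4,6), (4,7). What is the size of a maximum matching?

Step 1: List the neighbors of each left vertex:
  1: 6
  2: 6
  3: 5, 6, 7
  4: 6, 7

Step 2: Greedily match left vertices, then look for augmenting paths:
  Match 1 -- 6
  Match 3 -- 5
  Match 4 -- 7
  No augmenting path remains.

Step 3: Verify this is maximum:
  Matching has size 3. The vertex set {3, 4, 6} covers every edge and has size 3; any matching has at most one edge per cover vertex, so 3 is maximum (König's theorem).

Maximum matching: {(1,6), (3,5), (4,7)}
Size: 3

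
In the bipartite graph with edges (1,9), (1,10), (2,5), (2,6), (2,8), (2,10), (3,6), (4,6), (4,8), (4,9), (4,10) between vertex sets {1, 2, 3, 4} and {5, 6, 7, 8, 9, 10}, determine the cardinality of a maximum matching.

Step 1: List the neighbors of each left vertex:
  1: 9, 10
  2: 5, 6, 8, 10
  3: 6
  4: 6, 8, 9, 10

Step 2: Greedily match left vertices, then look for augmenting paths:
  Match 1 -- 9
  Match 2 -- 5
  Match 3 -- 6
  Match 4 -- 8
  No augmenting path remains.

Step 3: Verify this is maximum:
  Matching size 4 = min(|L|, |R|) = min(4, 6), which is an upper bound, so this matching is maximum.

Maximum matching: {(1,9), (2,5), (3,6), (4,8)}
Size: 4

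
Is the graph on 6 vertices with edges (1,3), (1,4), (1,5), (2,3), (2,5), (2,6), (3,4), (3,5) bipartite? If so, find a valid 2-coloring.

Step 1: Attempt 2-coloring using BFS:
  Start at vertex 1, assign color 0
  Color vertex 3 with color 1 (neighbor of 1)
  Color vertex 4 with color 1 (neighbor of 1)
  Color vertex 5 with color 1 (neighbor of 1)
  Color vertex 2 with color 0 (neighbor of 3)

Step 2: Conflict found! Vertices 3 and 4 are adjacent but have the same color.
This means the graph contains an odd cycle.

The graph is NOT bipartite.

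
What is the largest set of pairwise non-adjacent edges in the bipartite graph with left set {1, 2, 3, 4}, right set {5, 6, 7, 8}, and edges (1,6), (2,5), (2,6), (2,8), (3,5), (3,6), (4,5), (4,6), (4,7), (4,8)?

Step 1: List the neighbors of each left vertex:
  1: 6
  2: 5, 6, 8
  3: 5, 6
  4: 5, 6, 7, 8

Step 2: Greedily match left vertices, then look for augmenting paths:
  Match 1 -- 6
  Match 2 -- 8
  Match 3 -- 5
  Match 4 -- 7
  No augmenting path remains.

Step 3: Verify this is maximum:
  Matching size 4 = min(|L|, |R|) = min(4, 4), which is an upper bound, so this matching is maximum.

Maximum matching: {(1,6), (2,8), (3,5), (4,7)}
Size: 4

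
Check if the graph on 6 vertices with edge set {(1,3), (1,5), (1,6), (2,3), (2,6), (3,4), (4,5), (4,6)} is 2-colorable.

Step 1: Attempt 2-coloring using BFS:
  Start at vertex 1, assign color 0
  Color vertex 3 with color 1 (neighbor of 1)
  Color vertex 5 with color 1 (neighbor of 1)
  Color vertex 6 with color 1 (neighbor of 1)
  Color vertex 2 with color 0 (neighbor of 3)
  Color vertex 4 with color 0 (neighbor of 3)

Step 2: 2-coloring succeeded. No conflicts found.
  Set A (color 0): {1, 2, 4}
  Set B (color 1): {3, 5, 6}

The graph is bipartite with partition {1, 2, 4}, {3, 5, 6}.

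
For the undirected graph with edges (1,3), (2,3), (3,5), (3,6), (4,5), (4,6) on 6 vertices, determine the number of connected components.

Step 1: Build adjacency list from edges:
  1: 3
  2: 3
  3: 1, 2, 5, 6
  4: 5, 6
  5: 3, 4
  6: 3, 4

Step 2: Run BFS/DFS from vertex 1:
  Visited: {1, 3, 2, 5, 6, 4}
  Reached 6 of 6 vertices

Step 3: All 6 vertices reached from vertex 1, so the graph is connected.
Number of connected components: 1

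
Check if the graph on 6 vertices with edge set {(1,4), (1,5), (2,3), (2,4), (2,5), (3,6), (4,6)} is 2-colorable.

Step 1: Attempt 2-coloring using BFS:
  Start at vertex 1, assign color 0
  Color vertex 4 with color 1 (neighbor of 1)
  Color vertex 5 with color 1 (neighbor of 1)
  Color vertex 2 with color 0 (neighbor of 4)
  Color vertex 6 with color 0 (neighbor of 4)
  Color vertex 3 with color 1 (neighbor of 2)

Step 2: 2-coloring succeeded. No conflicts found.
  Set A (color 0): {1, 2, 6}
  Set B (color 1): {3, 4, 5}

The graph is bipartite with partition {1, 2, 6}, {3, 4, 5}.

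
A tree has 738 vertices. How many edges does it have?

A tree on n vertices always has exactly n - 1 edges.
For n = 738: edges = 738 - 1 = 737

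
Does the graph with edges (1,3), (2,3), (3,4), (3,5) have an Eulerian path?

Step 1: Find the degree of each vertex:
  deg(1) = 1
  deg(2) = 1
  deg(3) = 4
  deg(4) = 1
  deg(5) = 1

Step 2: Count vertices with odd degree:
  Odd-degree vertices: 1, 2, 4, 5 (4 total)

Step 3: Apply Euler's theorem:
  - Eulerian circuit exists iff graph is connected and all vertices have even degree
  - Eulerian path exists iff graph is connected and has 0 or 2 odd-degree vertices

Graph has 4 odd-degree vertices (need 0 or 2).
Neither Eulerian path nor Eulerian circuit exists.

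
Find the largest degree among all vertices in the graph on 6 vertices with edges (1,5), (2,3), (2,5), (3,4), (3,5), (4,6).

Step 1: Count edges incident to each vertex:
  deg(1) = 1 (neighbors: 5)
  deg(2) = 2 (neighbors: 3, 5)
  deg(3) = 3 (neighbors: 2, 4, 5)
  deg(4) = 2 (neighbors: 3, 6)
  deg(5) = 3 (neighbors: 1, 2, 3)
  deg(6) = 1 (neighbors: 4)

Step 2: Find maximum:
  max(1, 2, 3, 2, 3, 1) = 3 (vertex 3)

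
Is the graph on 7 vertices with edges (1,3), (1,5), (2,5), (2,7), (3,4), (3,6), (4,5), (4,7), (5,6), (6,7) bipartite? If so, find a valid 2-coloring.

Step 1: Attempt 2-coloring using BFS:
  Start at vertex 1, assign color 0
  Color vertex 3 with color 1 (neighbor of 1)
  Color vertex 5 with color 1 (neighbor of 1)
  Color vertex 4 with color 0 (neighbor of 3)
  Color vertex 6 with color 0 (neighbor of 3)
  Color vertex 2 with color 0 (neighbor of 5)
  Color vertex 7 with color 1 (neighbor of 4)

Step 2: 2-coloring succeeded. No conflicts found.
  Set A (color 0): {1, 2, 4, 6}
  Set B (color 1): {3, 5, 7}

The graph is bipartite with partition {1, 2, 4, 6}, {3, 5, 7}.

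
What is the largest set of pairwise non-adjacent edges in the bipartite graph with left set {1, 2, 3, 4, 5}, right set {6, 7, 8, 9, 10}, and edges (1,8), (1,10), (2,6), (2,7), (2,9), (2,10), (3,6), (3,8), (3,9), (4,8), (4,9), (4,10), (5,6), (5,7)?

Step 1: List the neighbors of each left vertex:
  1: 8, 10
  2: 6, 7, 9, 10
  3: 6, 8, 9
  4: 8, 9, 10
  5: 6, 7

Step 2: Greedily match left vertices, then look for augmenting paths:
  Match 1 -- 8
  Match 2 -- 6
  Match 3 -- 9
  Match 4 -- 10
  Match 5 -- 7
  No augmenting path remains.

Step 3: Verify this is maximum:
  Matching size 5 = min(|L|, |R|) = min(5, 5), which is an upper bound, so this matching is maximum.

Maximum matching: {(1,8), (2,6), (3,9), (4,10), (5,7)}
Size: 5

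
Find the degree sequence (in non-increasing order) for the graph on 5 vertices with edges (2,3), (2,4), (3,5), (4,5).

Step 1: Count edges incident to each vertex:
  deg(1) = 0 (neighbors: none)
  deg(2) = 2 (neighbors: 3, 4)
  deg(3) = 2 (neighbors: 2, 5)
  deg(4) = 2 (neighbors: 2, 5)
  deg(5) = 2 (neighbors: 3, 4)

Step 2: Sort degrees in non-increasing order:
  Degrees: [0, 2, 2, 2, 2] -> sorted: [2, 2, 2, 2, 0]

Degree sequence: [2, 2, 2, 2, 0]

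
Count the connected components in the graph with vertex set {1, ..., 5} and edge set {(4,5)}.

Step 1: Build adjacency list from edges:
  1: (none)
  2: (none)
  3: (none)
  4: 5
  5: 4

Step 2: Run BFS/DFS from vertex 1:
  Visited: {1}
  Reached 1 of 5 vertices

Step 3: Only 1 of 5 vertices reached. Graph is disconnected.
Connected components: {1}, {2}, {3}, {4, 5}
Number of connected components: 4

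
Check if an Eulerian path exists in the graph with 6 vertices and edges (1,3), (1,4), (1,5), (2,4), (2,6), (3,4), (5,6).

Step 1: Find the degree of each vertex:
  deg(1) = 3
  deg(2) = 2
  deg(3) = 2
  deg(4) = 3
  deg(5) = 2
  deg(6) = 2

Step 2: Count vertices with odd degree:
  Odd-degree vertices: 1, 4 (2 total)

Step 3: Apply Euler's theorem:
  - Eulerian circuit exists iff graph is connected and all vertices have even degree
  - Eulerian path exists iff graph is connected and has 0 or 2 odd-degree vertices

Graph is connected with exactly 2 odd-degree vertices (1, 4).
Eulerian path exists (starting and ending at the odd-degree vertices), but no Eulerian circuit.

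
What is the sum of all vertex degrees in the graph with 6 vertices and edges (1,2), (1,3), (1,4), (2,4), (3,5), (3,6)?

Step 1: Count edges incident to each vertex:
  deg(1) = 3 (neighbors: 2, 3, 4)
  deg(2) = 2 (neighbors: 1, 4)
  deg(3) = 3 (neighbors: 1, 5, 6)
  deg(4) = 2 (neighbors: 1, 2)
  deg(5) = 1 (neighbors: 3)
  deg(6) = 1 (neighbors: 3)

Step 2: Sum all degrees:
  3 + 2 + 3 + 2 + 1 + 1 = 12

Verification: sum of degrees = 2 * |E| = 2 * 6 = 12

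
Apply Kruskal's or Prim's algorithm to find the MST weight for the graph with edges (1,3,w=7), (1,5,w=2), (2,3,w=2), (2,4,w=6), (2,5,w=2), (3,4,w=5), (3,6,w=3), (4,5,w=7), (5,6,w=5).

Apply Kruskal's algorithm (sort edges by weight, add if no cycle):

Sorted edges by weight:
  (1,5) w=2
  (2,3) w=2
  (2,5) w=2
  (3,6) w=3
  (3,4) w=5
  (5,6) w=5
  (2,4) w=6
  (1,3) w=7
  (4,5) w=7

Add edge (1,5) w=2 -- no cycle. Running total: 2
Add edge (2,3) w=2 -- no cycle. Running total: 4
Add edge (2,5) w=2 -- no cycle. Running total: 6
Add edge (3,6) w=3 -- no cycle. Running total: 9
Add edge (3,4) w=5 -- no cycle. Running total: 14

MST edges: (1,5,w=2), (2,3,w=2), (2,5,w=2), (3,6,w=3), (3,4,w=5)
Total MST weight: 2 + 2 + 2 + 3 + 5 = 14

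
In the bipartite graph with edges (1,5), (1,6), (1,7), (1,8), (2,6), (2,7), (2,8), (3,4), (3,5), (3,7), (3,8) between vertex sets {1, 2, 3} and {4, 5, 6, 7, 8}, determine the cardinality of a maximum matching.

Step 1: List the neighbors of each left vertex:
  1: 5, 6, 7, 8
  2: 6, 7, 8
  3: 4, 5, 7, 8

Step 2: Greedily match left vertices, then look for augmenting paths:
  Match 1 -- 5
  Match 2 -- 6
  Match 3 -- 4
  No augmenting path remains.

Step 3: Verify this is maximum:
  Matching size 3 = min(|L|, |R|) = min(3, 5), which is an upper bound, so this matching is maximum.

Maximum matching: {(1,5), (2,6), (3,4)}
Size: 3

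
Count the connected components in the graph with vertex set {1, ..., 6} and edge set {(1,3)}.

Step 1: Build adjacency list from edges:
  1: 3
  2: (none)
  3: 1
  4: (none)
  5: (none)
  6: (none)

Step 2: Run BFS/DFS from vertex 1:
  Visited: {1, 3}
  Reached 2 of 6 vertices

Step 3: Only 2 of 6 vertices reached. Graph is disconnected.
Connected components: {1, 3}, {2}, {4}, {5}, {6}
Number of connected components: 5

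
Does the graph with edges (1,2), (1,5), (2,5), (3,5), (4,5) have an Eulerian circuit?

Step 1: Find the degree of each vertex:
  deg(1) = 2
  deg(2) = 2
  deg(3) = 1
  deg(4) = 1
  deg(5) = 4

Step 2: Count vertices with odd degree:
  Odd-degree vertices: 3, 4 (2 total)

Step 3: Apply Euler's theorem:
  - Eulerian circuit exists iff graph is connected and all vertices have even degree
  - Eulerian path exists iff graph is connected and has 0 or 2 odd-degree vertices

Graph is connected with exactly 2 odd-degree vertices (3, 4).
Eulerian path exists (starting and ending at the odd-degree vertices), but no Eulerian circuit.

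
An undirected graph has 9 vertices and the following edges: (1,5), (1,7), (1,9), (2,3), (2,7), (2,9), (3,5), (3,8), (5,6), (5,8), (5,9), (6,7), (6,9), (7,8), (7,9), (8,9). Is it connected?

Step 1: Build adjacency list from edges:
  1: 5, 7, 9
  2: 3, 7, 9
  3: 2, 5, 8
  4: (none)
  5: 1, 3, 6, 8, 9
  6: 5, 7, 9
  7: 1, 2, 6, 8, 9
  8: 3, 5, 7, 9
  9: 1, 2, 5, 6, 7, 8

Step 2: Run BFS/DFS from vertex 1:
  Visited: {1, 5, 7, 9, 3, 6, 8, 2}
  Reached 8 of 9 vertices

Step 3: Only 8 of 9 vertices reached. Graph is disconnected.
Connected components: {1, 2, 3, 5, 6, 7, 8, 9}, {4}
Answer: No, the graph is not connected (2 components).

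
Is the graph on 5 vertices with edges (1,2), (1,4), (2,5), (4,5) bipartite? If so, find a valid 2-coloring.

Step 1: Attempt 2-coloring using BFS:
  Start at vertex 1, assign color 0
  Color vertex 2 with color 1 (neighbor of 1)
  Color vertex 4 with color 1 (neighbor of 1)
  Color vertex 5 with color 0 (neighbor of 2)
  Start new component at vertex 3, assign color 0

Step 2: 2-coloring succeeded. No conflicts found.
  Set A (color 0): {1, 3, 5}
  Set B (color 1): {2, 4}

The graph is bipartite with partition {1, 3, 5}, {2, 4}.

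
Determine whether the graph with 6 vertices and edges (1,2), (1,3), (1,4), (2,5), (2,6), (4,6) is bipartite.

Step 1: Attempt 2-coloring using BFS:
  Start at vertex 1, assign color 0
  Color vertex 2 with color 1 (neighbor of 1)
  Color vertex 3 with color 1 (neighbor of 1)
  Color vertex 4 with color 1 (neighbor of 1)
  Color vertex 5 with color 0 (neighbor of 2)
  Color vertex 6 with color 0 (neighbor of 2)

Step 2: 2-coloring succeeded. No conflicts found.
  Set A (color 0): {1, 5, 6}
  Set B (color 1): {2, 3, 4}

The graph is bipartite with partition {1, 5, 6}, {2, 3, 4}.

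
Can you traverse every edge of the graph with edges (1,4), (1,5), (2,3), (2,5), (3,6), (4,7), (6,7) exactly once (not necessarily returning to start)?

Step 1: Find the degree of each vertex:
  deg(1) = 2
  deg(2) = 2
  deg(3) = 2
  deg(4) = 2
  deg(5) = 2
  deg(6) = 2
  deg(7) = 2

Step 2: Count vertices with odd degree:
  All vertices have even degree (0 odd-degree vertices)

Step 3: Apply Euler's theorem:
  - Eulerian circuit exists iff graph is connected and all vertices have even degree
  - Eulerian path exists iff graph is connected and has 0 or 2 odd-degree vertices

Graph is connected with 0 odd-degree vertices.
Both Eulerian circuit and Eulerian path exist.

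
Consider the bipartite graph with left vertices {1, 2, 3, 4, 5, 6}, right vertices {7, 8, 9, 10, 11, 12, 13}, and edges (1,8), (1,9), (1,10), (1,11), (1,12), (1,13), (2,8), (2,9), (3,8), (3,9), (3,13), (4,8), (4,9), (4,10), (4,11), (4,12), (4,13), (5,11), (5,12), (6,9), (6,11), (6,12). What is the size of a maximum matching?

Step 1: List the neighbors of each left vertex:
  1: 8, 9, 10, 11, 12, 13
  2: 8, 9
  3: 8, 9, 13
  4: 8, 9, 10, 11, 12, 13
  5: 11, 12
  6: 9, 11, 12

Step 2: Greedily match left vertices, then look for augmenting paths:
  Match 1 -- 8
  Match 2 -- 9
  Match 3 -- 13
  Match 4 -- 10
  Match 5 -- 11
  Match 6 -- 12
  No augmenting path remains.

Step 3: Verify this is maximum:
  Matching size 6 = min(|L|, |R|) = min(6, 7), which is an upper bound, so this matching is maximum.

Maximum matching: {(1,8), (2,9), (3,13), (4,10), (5,11), (6,12)}
Size: 6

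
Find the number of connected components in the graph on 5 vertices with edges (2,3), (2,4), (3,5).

Step 1: Build adjacency list from edges:
  1: (none)
  2: 3, 4
  3: 2, 5
  4: 2
  5: 3

Step 2: Run BFS/DFS from vertex 1:
  Visited: {1}
  Reached 1 of 5 vertices

Step 3: Only 1 of 5 vertices reached. Graph is disconnected.
Connected components: {1}, {2, 3, 4, 5}
Number of connected components: 2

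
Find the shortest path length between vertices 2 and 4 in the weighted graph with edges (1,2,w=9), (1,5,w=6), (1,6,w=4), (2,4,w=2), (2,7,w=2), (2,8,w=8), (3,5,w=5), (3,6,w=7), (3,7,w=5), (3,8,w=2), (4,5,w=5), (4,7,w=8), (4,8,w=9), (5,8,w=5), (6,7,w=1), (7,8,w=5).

Step 1: Build adjacency list with weights:
  1: 2(w=9), 5(w=6), 6(w=4)
  2: 1(w=9), 4(w=2), 7(w=2), 8(w=8)
  3: 5(w=5), 6(w=7), 7(w=5), 8(w=2)
  4: 2(w=2), 5(w=5), 7(w=8), 8(w=9)
  5: 1(w=6), 3(w=5), 4(w=5), 8(w=5)
  6: 1(w=4), 3(w=7), 7(w=1)
  7: 2(w=2), 3(w=5), 4(w=8), 6(w=1), 8(w=5)
  8: 2(w=8), 3(w=2), 4(w=9), 5(w=5), 7(w=5)

Step 2: Apply Dijkstra's algorithm from vertex 2:
  Visit vertex 2 (distance=0)
    Update dist[1] = 9
    Update dist[4] = 2
    Update dist[7] = 2
    Update dist[8] = 8
  Visit vertex 4 (distance=2)
    Update dist[5] = 7

Step 3: Shortest path: 2 -> 4
Total weight: 2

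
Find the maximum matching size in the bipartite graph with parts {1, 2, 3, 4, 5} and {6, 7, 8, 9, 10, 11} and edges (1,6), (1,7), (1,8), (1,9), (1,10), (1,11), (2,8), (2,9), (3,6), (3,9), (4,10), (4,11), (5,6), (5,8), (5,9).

Step 1: List the neighbors of each left vertex:
  1: 6, 7, 8, 9, 10, 11
  2: 8, 9
  3: 6, 9
  4: 10, 11
  5: 6, 8, 9

Step 2: Greedily match left vertices, then look for augmenting paths:
  Match 1 -- 7
  Match 2 -- 8
  Match 3 -- 9
  Match 4 -- 10
  Match 5 -- 6
  No augmenting path remains.

Step 3: Verify this is maximum:
  Matching size 5 = min(|L|, |R|) = min(5, 6), which is an upper bound, so this matching is maximum.

Maximum matching: {(1,7), (2,8), (3,9), (4,10), (5,6)}
Size: 5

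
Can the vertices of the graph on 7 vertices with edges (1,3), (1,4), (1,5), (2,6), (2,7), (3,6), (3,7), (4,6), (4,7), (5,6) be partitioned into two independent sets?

Step 1: Attempt 2-coloring using BFS:
  Start at vertex 1, assign color 0
  Color vertex 3 with color 1 (neighbor of 1)
  Color vertex 4 with color 1 (neighbor of 1)
  Color vertex 5 with color 1 (neighbor of 1)
  Color vertex 6 with color 0 (neighbor of 3)
  Color vertex 7 with color 0 (neighbor of 3)
  Color vertex 2 with color 1 (neighbor of 6)

Step 2: 2-coloring succeeded. No conflicts found.
  Set A (color 0): {1, 6, 7}
  Set B (color 1): {2, 3, 4, 5}

The graph is bipartite with partition {1, 6, 7}, {2, 3, 4, 5}.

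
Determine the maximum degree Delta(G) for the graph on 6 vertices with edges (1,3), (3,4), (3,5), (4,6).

Step 1: Count edges incident to each vertex:
  deg(1) = 1 (neighbors: 3)
  deg(2) = 0 (neighbors: none)
  deg(3) = 3 (neighbors: 1, 4, 5)
  deg(4) = 2 (neighbors: 3, 6)
  deg(5) = 1 (neighbors: 3)
  deg(6) = 1 (neighbors: 4)

Step 2: Find maximum:
  max(1, 0, 3, 2, 1, 1) = 3 (vertex 3)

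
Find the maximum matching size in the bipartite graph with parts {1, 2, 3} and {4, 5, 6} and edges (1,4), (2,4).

Step 1: List the neighbors of each left vertex:
  1: 4
  2: 4
  3: (none)

Step 2: Greedily match left vertices, then look for augmenting paths:
  Match 1 -- 4
  No augmenting path remains.

Step 3: Verify this is maximum:
  Matching has size 1. The vertex set {4} covers every edge and has size 1; any matching has at most one edge per cover vertex, so 1 is maximum (König's theorem).

Maximum matching: {(1,4)}
Size: 1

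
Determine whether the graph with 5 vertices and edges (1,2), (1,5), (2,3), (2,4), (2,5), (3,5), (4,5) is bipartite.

Step 1: Attempt 2-coloring using BFS:
  Start at vertex 1, assign color 0
  Color vertex 2 with color 1 (neighbor of 1)
  Color vertex 5 with color 1 (neighbor of 1)
  Color vertex 3 with color 0 (neighbor of 2)
  Color vertex 4 with color 0 (neighbor of 2)

Step 2: Conflict found! Vertices 2 and 5 are adjacent but have the same color.
This means the graph contains an odd cycle.

The graph is NOT bipartite.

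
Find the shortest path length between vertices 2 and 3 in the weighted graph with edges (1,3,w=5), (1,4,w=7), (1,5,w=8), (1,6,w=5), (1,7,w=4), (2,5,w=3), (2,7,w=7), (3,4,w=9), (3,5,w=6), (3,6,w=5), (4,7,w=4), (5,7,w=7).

Step 1: Build adjacency list with weights:
  1: 3(w=5), 4(w=7), 5(w=8), 6(w=5), 7(w=4)
  2: 5(w=3), 7(w=7)
  3: 1(w=5), 4(w=9), 5(w=6), 6(w=5)
  4: 1(w=7), 3(w=9), 7(w=4)
  5: 1(w=8), 2(w=3), 3(w=6), 7(w=7)
  6: 1(w=5), 3(w=5)
  7: 1(w=4), 2(w=7), 4(w=4), 5(w=7)

Step 2: Apply Dijkstra's algorithm from vertex 2:
  Visit vertex 2 (distance=0)
    Update dist[5] = 3
    Update dist[7] = 7
  Visit vertex 5 (distance=3)
    Update dist[1] = 11
    Update dist[3] = 9
  Visit vertex 7 (distance=7)
    Update dist[4] = 11
  Visit vertex 3 (distance=9)
    Update dist[6] = 14

Step 3: Shortest path: 2 -> 5 -> 3
Total weight: 3 + 6 = 9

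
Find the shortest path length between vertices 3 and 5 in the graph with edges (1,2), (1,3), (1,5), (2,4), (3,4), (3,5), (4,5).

Step 1: Build adjacency list:
  1: 2, 3, 5
  2: 1, 4
  3: 1, 4, 5
  4: 2, 3, 5
  5: 1, 3, 4

Step 2: BFS from vertex 3 to find shortest path to 5:
  vertex 1 reached at distance 1
  vertex 4 reached at distance 1
  vertex 5 reached at distance 1

Step 3: Shortest path: 3 -> 5
Path length: 1 edge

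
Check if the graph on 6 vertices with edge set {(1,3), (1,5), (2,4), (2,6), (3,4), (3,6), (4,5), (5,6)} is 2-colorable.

Step 1: Attempt 2-coloring using BFS:
  Start at vertex 1, assign color 0
  Color vertex 3 with color 1 (neighbor of 1)
  Color vertex 5 with color 1 (neighbor of 1)
  Color vertex 4 with color 0 (neighbor of 3)
  Color vertex 6 with color 0 (neighbor of 3)
  Color vertex 2 with color 1 (neighbor of 4)

Step 2: 2-coloring succeeded. No conflicts found.
  Set A (color 0): {1, 4, 6}
  Set B (color 1): {2, 3, 5}

The graph is bipartite with partition {1, 4, 6}, {2, 3, 5}.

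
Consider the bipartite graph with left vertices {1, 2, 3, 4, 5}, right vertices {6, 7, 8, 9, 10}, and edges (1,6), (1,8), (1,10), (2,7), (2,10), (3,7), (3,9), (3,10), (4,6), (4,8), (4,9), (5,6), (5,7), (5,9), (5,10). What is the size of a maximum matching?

Step 1: List the neighbors of each left vertex:
  1: 6, 8, 10
  2: 7, 10
  3: 7, 9, 10
  4: 6, 8, 9
  5: 6, 7, 9, 10

Step 2: Greedily match left vertices, then look for augmenting paths:
  Match 1 -- 6
  Match 2 -- 7
  Match 3 -- 9
  Match 4 -- 8
  Match 5 -- 10
  No augmenting path remains.

Step 3: Verify this is maximum:
  Matching size 5 = min(|L|, |R|) = min(5, 5), which is an upper bound, so this matching is maximum.

Maximum matching: {(1,6), (2,7), (3,9), (4,8), (5,10)}
Size: 5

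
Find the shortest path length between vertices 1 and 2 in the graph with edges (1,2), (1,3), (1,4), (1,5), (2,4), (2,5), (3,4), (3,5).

Step 1: Build adjacency list:
  1: 2, 3, 4, 5
  2: 1, 4, 5
  3: 1, 4, 5
  4: 1, 2, 3
  5: 1, 2, 3

Step 2: BFS from vertex 1 to find shortest path to 2:
  vertex 2 reached at distance 1

Step 3: Shortest path: 1 -> 2
Path length: 1 edge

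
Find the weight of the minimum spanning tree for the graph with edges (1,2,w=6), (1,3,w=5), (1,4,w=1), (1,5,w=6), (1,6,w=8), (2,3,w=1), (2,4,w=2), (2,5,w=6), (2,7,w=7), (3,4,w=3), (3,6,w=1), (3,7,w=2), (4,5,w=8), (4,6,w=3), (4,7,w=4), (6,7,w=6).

Apply Kruskal's algorithm (sort edges by weight, add if no cycle):

Sorted edges by weight:
  (1,4) w=1
  (2,3) w=1
  (3,6) w=1
  (2,4) w=2
  (3,7) w=2
  (3,4) w=3
  (4,6) w=3
  (4,7) w=4
  (1,3) w=5
  (1,2) w=6
  (1,5) w=6
  (2,5) w=6
  (6,7) w=6
  (2,7) w=7
  (1,6) w=8
  (4,5) w=8

Add edge (1,4) w=1 -- no cycle. Running total: 1
Add edge (2,3) w=1 -- no cycle. Running total: 2
Add edge (3,6) w=1 -- no cycle. Running total: 3
Add edge (2,4) w=2 -- no cycle. Running total: 5
Add edge (3,7) w=2 -- no cycle. Running total: 7
Skip edge (3,4) w=3 -- would create cycle
Skip edge (4,6) w=3 -- would create cycle
Skip edge (4,7) w=4 -- would create cycle
Skip edge (1,3) w=5 -- would create cycle
Skip edge (1,2) w=6 -- would create cycle
Add edge (1,5) w=6 -- no cycle. Running total: 13

MST edges: (1,4,w=1), (2,3,w=1), (3,6,w=1), (2,4,w=2), (3,7,w=2), (1,5,w=6)
Total MST weight: 1 + 1 + 1 + 2 + 2 + 6 = 13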